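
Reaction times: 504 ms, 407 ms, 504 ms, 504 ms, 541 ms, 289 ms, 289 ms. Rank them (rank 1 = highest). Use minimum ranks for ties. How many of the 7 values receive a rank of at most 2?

Sorted (descending): 541, 504, 504, 504, 407, 289, 289
The 3 values of 504 occupy positions 2–4 → each gets rank 2.
The 2 values of 289 occupy positions 6–7 → each gets rank 6.
Ranks ≤ 2: {1, 2, 2, 2} → 4 values.

4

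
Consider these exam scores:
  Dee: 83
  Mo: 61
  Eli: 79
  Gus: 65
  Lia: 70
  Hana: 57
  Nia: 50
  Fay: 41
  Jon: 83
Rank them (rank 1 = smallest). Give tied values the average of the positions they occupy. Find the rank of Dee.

8.5

Sorted (ascending): 41, 50, 57, 61, 65, 70, 79, 83, 83
The 2 values of 83 occupy positions 8–9 → average rank (8+9)/2 = 8.5.
Dee has value 83 → rank 8.5.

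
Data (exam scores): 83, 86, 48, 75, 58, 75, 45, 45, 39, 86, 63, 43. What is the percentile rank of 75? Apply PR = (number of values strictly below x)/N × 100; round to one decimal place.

N = 12.
Strictly below 75: 7. Equal to 75: 2.
PR = 7/12 × 100 = 58.3

58.3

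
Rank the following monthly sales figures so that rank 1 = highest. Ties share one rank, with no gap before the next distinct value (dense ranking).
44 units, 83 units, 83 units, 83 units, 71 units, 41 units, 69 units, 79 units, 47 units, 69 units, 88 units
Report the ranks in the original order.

7, 2, 2, 2, 4, 8, 5, 3, 6, 5, 1

Sorted (descending): 88, 83, 83, 83, 79, 71, 69, 69, 47, 44, 41
The 3 values of 83 share dense rank 2.
The 2 values of 69 share dense rank 5.
Remaining distinct values take the next consecutive integers.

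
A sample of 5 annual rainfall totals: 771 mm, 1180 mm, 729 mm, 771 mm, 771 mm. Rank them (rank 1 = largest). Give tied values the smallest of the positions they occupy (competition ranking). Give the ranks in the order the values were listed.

Sorted (descending): 1180, 771, 771, 771, 729
The 3 values of 771 occupy positions 2–4 → each gets rank 2.

2, 1, 5, 2, 2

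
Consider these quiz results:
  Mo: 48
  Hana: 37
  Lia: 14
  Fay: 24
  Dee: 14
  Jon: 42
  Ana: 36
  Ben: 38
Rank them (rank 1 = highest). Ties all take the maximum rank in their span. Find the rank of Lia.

Sorted (descending): 48, 42, 38, 37, 36, 24, 14, 14
The 2 values of 14 occupy positions 7–8 → each gets rank 8.
Lia has value 14 → rank 8.

8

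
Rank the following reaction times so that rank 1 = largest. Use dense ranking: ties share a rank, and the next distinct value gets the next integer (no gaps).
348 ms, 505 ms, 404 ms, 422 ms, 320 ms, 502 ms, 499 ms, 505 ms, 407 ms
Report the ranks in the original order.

Sorted (descending): 505, 505, 502, 499, 422, 407, 404, 348, 320
The 2 values of 505 share dense rank 1.
Remaining distinct values take the next consecutive integers.

7, 1, 6, 4, 8, 2, 3, 1, 5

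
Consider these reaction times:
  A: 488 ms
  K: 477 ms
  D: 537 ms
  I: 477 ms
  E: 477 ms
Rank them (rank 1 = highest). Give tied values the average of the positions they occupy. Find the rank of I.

Sorted (descending): 537, 488, 477, 477, 477
The 3 values of 477 occupy positions 3–5 → average rank 4.
I has value 477 ms → rank 4.

4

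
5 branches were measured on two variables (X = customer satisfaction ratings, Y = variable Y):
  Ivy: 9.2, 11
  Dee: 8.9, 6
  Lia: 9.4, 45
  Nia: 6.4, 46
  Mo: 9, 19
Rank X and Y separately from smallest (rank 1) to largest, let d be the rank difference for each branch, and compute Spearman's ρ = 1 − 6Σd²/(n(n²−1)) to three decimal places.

-0.100

Ranks of variable 1: 4, 2, 5, 1, 3
Ranks of variable 2: 2, 1, 4, 5, 3
d = r₁ − r₂: 2, 1, 1, -4, 0
d²: 4, 1, 1, 16, 0; Σd² = 22
ρ = 1 − 6·22/(5·24) = 1 − 132/120 = -0.100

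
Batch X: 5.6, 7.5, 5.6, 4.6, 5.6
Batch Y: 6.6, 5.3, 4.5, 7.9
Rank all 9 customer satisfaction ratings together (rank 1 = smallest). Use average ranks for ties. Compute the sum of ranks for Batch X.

Sorted (ascending): 4.5, 4.6, 5.3, 5.6, 5.6, 5.6, 6.6, 7.5, 7.9
The 3 values of 5.6 occupy positions 4–6 → average rank 5.
Batch X values → pooled ranks: 5.6→5, 7.5→8, 5.6→5, 4.6→2, 5.6→5
Rank sum = 5 + 8 + 5 + 2 + 5 = 25

25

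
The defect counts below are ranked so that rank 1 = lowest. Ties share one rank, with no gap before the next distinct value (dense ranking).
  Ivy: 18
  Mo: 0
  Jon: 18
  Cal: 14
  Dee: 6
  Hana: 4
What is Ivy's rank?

Sorted (ascending): 0, 4, 6, 14, 18, 18
The 2 values of 18 share dense rank 5.
Remaining distinct values take the next consecutive integers.
Ivy has value 18 → rank 5.

5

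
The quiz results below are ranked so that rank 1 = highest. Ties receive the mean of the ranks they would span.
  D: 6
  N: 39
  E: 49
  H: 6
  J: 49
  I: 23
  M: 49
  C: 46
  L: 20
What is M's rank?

Sorted (descending): 49, 49, 49, 46, 39, 23, 20, 6, 6
The 3 values of 49 occupy positions 1–3 → average rank 2.
The 2 values of 6 occupy positions 8–9 → average rank (8+9)/2 = 8.5.
M has value 49 → rank 2.

2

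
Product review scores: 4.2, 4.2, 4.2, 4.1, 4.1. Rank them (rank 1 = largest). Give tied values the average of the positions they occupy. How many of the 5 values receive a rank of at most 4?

Sorted (descending): 4.2, 4.2, 4.2, 4.1, 4.1
The 3 values of 4.2 occupy positions 1–3 → average rank 2.
The 2 values of 4.1 occupy positions 4–5 → average rank (4+5)/2 = 4.5.
Ranks ≤ 4: {2, 2, 2} → 3 values.

3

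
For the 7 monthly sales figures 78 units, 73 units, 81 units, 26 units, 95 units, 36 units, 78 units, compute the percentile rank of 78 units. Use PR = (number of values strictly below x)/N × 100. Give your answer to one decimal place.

N = 7.
Strictly below 78: 3. Equal to 78: 2.
PR = 3/7 × 100 = 42.9

42.9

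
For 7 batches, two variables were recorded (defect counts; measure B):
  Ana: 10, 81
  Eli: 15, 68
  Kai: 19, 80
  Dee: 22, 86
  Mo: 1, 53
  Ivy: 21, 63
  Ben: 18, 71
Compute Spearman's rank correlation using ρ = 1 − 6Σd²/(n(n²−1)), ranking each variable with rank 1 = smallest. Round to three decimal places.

Ranks of variable 1: 2, 3, 5, 7, 1, 6, 4
Ranks of variable 2: 6, 3, 5, 7, 1, 2, 4
d = r₁ − r₂: -4, 0, 0, 0, 0, 4, 0
d²: 16, 0, 0, 0, 0, 16, 0; Σd² = 32
ρ = 1 − 6·32/(7·48) = 1 − 192/336 = 0.429

0.429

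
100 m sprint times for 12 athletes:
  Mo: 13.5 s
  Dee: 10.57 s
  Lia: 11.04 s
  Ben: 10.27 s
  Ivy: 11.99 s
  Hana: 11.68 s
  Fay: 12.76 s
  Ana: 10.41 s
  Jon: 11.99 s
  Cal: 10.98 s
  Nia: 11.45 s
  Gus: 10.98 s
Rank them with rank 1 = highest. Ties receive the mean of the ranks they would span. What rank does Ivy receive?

3.5

Sorted (descending): 13.5, 12.76, 11.99, 11.99, 11.68, 11.45, 11.04, 10.98, 10.98, 10.57, 10.41, 10.27
The 2 values of 11.99 occupy positions 3–4 → average rank (3+4)/2 = 3.5.
The 2 values of 10.98 occupy positions 8–9 → average rank (8+9)/2 = 8.5.
Ivy has value 11.99 s → rank 3.5.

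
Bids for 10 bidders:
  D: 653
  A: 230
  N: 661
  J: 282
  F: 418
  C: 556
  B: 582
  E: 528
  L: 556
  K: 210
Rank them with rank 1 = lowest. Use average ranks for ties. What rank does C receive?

6.5

Sorted (ascending): 210, 230, 282, 418, 528, 556, 556, 582, 653, 661
The 2 values of 556 occupy positions 6–7 → average rank (6+7)/2 = 6.5.
C has value 556 → rank 6.5.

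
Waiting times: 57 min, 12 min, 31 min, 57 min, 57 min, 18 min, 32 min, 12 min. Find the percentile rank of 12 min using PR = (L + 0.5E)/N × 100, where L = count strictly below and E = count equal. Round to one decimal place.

N = 8.
Strictly below 12: 0. Equal to 12: 2.
PR = (0 + 0.5·2)/8 × 100 = 12.5

12.5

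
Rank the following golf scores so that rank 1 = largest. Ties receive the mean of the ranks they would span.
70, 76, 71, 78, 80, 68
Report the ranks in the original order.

Sorted (descending): 80, 78, 76, 71, 70, 68
No ties — each value takes its position as its rank.

5, 3, 4, 2, 1, 6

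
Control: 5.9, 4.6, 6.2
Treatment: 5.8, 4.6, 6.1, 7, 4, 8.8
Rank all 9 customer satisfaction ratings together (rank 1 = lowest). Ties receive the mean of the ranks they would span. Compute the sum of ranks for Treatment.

Sorted (ascending): 4, 4.6, 4.6, 5.8, 5.9, 6.1, 6.2, 7, 8.8
The 2 values of 4.6 occupy positions 2–3 → average rank (2+3)/2 = 2.5.
Treatment values → pooled ranks: 5.8→4, 4.6→2.5, 6.1→6, 7→8, 4→1, 8.8→9
Rank sum = 4 + 2.5 + 6 + 8 + 1 + 9 = 30.5

30.5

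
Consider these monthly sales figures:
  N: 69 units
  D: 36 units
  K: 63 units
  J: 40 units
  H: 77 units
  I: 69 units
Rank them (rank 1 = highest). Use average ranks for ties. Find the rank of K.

4

Sorted (descending): 77, 69, 69, 63, 40, 36
The 2 values of 69 occupy positions 2–3 → average rank (2+3)/2 = 2.5.
K has value 63 units → rank 4.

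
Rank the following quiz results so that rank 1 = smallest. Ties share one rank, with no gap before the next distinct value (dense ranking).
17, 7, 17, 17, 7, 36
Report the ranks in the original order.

2, 1, 2, 2, 1, 3

Sorted (ascending): 7, 7, 17, 17, 17, 36
The 2 values of 7 share dense rank 1.
The 3 values of 17 share dense rank 2.
Remaining distinct values take the next consecutive integers.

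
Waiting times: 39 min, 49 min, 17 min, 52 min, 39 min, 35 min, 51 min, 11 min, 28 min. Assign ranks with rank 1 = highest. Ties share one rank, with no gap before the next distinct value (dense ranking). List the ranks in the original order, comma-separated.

4, 3, 7, 1, 4, 5, 2, 8, 6

Sorted (descending): 52, 51, 49, 39, 39, 35, 28, 17, 11
The 2 values of 39 share dense rank 4.
Remaining distinct values take the next consecutive integers.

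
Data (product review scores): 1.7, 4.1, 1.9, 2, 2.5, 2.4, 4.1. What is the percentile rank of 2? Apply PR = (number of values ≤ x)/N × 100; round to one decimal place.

42.9

N = 7.
Strictly below 2: 2. Equal to 2: 1.
PR = 3/7 × 100 = 42.9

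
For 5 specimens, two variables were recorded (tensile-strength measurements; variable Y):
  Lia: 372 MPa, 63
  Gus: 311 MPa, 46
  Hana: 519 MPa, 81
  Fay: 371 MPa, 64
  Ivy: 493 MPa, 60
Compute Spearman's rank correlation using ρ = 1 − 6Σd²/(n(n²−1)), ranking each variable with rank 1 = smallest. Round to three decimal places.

0.600

Ranks of variable 1: 3, 1, 5, 2, 4
Ranks of variable 2: 3, 1, 5, 4, 2
d = r₁ − r₂: 0, 0, 0, -2, 2
d²: 0, 0, 0, 4, 4; Σd² = 8
ρ = 1 − 6·8/(5·24) = 1 − 48/120 = 0.600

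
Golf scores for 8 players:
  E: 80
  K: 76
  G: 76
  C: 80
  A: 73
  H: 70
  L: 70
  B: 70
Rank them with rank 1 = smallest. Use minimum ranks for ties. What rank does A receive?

Sorted (ascending): 70, 70, 70, 73, 76, 76, 80, 80
The 3 values of 70 occupy positions 1–3 → each gets rank 1.
The 2 values of 76 occupy positions 5–6 → each gets rank 5.
The 2 values of 80 occupy positions 7–8 → each gets rank 7.
A has value 73 → rank 4.

4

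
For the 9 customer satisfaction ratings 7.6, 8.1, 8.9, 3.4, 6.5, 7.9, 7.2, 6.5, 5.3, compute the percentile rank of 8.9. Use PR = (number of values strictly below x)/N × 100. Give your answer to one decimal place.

N = 9.
Strictly below 8.9: 8. Equal to 8.9: 1.
PR = 8/9 × 100 = 88.9

88.9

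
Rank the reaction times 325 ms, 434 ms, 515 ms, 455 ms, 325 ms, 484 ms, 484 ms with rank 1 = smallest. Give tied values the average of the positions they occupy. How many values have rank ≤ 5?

Sorted (ascending): 325, 325, 434, 455, 484, 484, 515
The 2 values of 325 occupy positions 1–2 → average rank (1+2)/2 = 1.5.
The 2 values of 484 occupy positions 5–6 → average rank (5+6)/2 = 5.5.
Ranks ≤ 5: {1.5, 1.5, 3, 4} → 4 values.

4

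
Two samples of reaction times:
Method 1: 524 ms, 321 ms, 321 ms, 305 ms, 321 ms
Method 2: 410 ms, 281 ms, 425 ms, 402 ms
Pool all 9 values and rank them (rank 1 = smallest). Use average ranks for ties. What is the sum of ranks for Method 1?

23

Sorted (ascending): 281, 305, 321, 321, 321, 402, 410, 425, 524
The 3 values of 321 occupy positions 3–5 → average rank 4.
Method 1 values → pooled ranks: 524→9, 321→4, 321→4, 305→2, 321→4
Rank sum = 9 + 4 + 4 + 2 + 4 = 23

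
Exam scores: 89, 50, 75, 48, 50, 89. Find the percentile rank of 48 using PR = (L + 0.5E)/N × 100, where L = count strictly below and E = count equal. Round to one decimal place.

8.3

N = 6.
Strictly below 48: 0. Equal to 48: 1.
PR = (0 + 0.5·1)/6 × 100 = 8.3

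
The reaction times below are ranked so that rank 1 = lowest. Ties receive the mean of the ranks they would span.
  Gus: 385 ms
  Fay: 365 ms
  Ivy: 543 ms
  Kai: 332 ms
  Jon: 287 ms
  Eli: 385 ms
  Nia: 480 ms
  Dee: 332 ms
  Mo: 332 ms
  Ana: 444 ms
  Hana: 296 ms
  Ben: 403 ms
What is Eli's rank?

7.5

Sorted (ascending): 287, 296, 332, 332, 332, 365, 385, 385, 403, 444, 480, 543
The 3 values of 332 occupy positions 3–5 → average rank 4.
The 2 values of 385 occupy positions 7–8 → average rank (7+8)/2 = 7.5.
Eli has value 385 ms → rank 7.5.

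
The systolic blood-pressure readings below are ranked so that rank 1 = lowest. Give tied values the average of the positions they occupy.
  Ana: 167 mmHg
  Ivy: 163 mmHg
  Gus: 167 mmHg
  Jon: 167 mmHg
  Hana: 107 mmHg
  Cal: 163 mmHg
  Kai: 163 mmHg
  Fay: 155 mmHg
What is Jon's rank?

7

Sorted (ascending): 107, 155, 163, 163, 163, 167, 167, 167
The 3 values of 163 occupy positions 3–5 → average rank 4.
The 3 values of 167 occupy positions 6–8 → average rank 7.
Jon has value 167 mmHg → rank 7.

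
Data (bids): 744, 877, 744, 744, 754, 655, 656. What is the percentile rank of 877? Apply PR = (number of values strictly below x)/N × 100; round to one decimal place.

N = 7.
Strictly below 877: 6. Equal to 877: 1.
PR = 6/7 × 100 = 85.7

85.7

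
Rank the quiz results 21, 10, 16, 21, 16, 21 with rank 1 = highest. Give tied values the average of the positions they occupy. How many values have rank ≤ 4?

3

Sorted (descending): 21, 21, 21, 16, 16, 10
The 3 values of 21 occupy positions 1–3 → average rank 2.
The 2 values of 16 occupy positions 4–5 → average rank (4+5)/2 = 4.5.
Ranks ≤ 4: {2, 2, 2} → 3 values.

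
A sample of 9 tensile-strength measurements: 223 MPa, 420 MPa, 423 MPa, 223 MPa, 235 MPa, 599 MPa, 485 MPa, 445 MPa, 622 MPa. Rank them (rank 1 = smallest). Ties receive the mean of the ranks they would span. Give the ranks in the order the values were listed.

Sorted (ascending): 223, 223, 235, 420, 423, 445, 485, 599, 622
The 2 values of 223 occupy positions 1–2 → average rank (1+2)/2 = 1.5.

1.5, 4, 5, 1.5, 3, 8, 7, 6, 9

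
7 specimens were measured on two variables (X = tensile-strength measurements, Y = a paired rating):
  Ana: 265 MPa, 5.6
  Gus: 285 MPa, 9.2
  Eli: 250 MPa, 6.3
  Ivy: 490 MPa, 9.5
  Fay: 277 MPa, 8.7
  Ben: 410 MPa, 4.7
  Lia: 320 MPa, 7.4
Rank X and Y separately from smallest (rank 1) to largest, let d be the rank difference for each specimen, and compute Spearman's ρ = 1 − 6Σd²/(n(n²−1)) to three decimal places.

Ranks of variable 1: 2, 4, 1, 7, 3, 6, 5
Ranks of variable 2: 2, 6, 3, 7, 5, 1, 4
d = r₁ − r₂: 0, -2, -2, 0, -2, 5, 1
d²: 0, 4, 4, 0, 4, 25, 1; Σd² = 38
ρ = 1 − 6·38/(7·48) = 1 − 228/336 = 0.321

0.321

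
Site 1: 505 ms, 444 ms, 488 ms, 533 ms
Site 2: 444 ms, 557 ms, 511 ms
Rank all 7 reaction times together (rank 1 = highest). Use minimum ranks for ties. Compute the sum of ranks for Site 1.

Sorted (descending): 557, 533, 511, 505, 488, 444, 444
The 2 values of 444 occupy positions 6–7 → each gets rank 6.
Site 1 values → pooled ranks: 505→4, 444→6, 488→5, 533→2
Rank sum = 4 + 6 + 5 + 2 = 17

17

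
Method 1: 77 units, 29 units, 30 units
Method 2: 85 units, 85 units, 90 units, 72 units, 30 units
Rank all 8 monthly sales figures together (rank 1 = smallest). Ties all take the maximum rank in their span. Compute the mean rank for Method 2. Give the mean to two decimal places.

5.80

Sorted (ascending): 29, 30, 30, 72, 77, 85, 85, 90
The 2 values of 30 occupy positions 2–3 → each gets rank 3.
The 2 values of 85 occupy positions 6–7 → each gets rank 7.
Method 2 values → pooled ranks: 85→7, 85→7, 90→8, 72→4, 30→3
Mean rank = (7 + 7 + 8 + 4 + 3) / 5 = 5.80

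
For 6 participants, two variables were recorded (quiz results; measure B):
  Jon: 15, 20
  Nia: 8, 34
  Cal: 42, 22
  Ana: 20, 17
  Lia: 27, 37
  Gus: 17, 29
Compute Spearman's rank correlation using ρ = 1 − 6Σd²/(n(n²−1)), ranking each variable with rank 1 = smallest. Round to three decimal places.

-0.029

Ranks of variable 1: 2, 1, 6, 4, 5, 3
Ranks of variable 2: 2, 5, 3, 1, 6, 4
d = r₁ − r₂: 0, -4, 3, 3, -1, -1
d²: 0, 16, 9, 9, 1, 1; Σd² = 36
ρ = 1 − 6·36/(6·35) = 1 − 216/210 = -0.029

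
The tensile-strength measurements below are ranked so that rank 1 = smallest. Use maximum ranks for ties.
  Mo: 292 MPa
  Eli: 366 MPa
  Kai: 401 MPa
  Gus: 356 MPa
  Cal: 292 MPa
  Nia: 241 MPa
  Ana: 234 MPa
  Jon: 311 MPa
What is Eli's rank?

7

Sorted (ascending): 234, 241, 292, 292, 311, 356, 366, 401
The 2 values of 292 occupy positions 3–4 → each gets rank 4.
Eli has value 366 MPa → rank 7.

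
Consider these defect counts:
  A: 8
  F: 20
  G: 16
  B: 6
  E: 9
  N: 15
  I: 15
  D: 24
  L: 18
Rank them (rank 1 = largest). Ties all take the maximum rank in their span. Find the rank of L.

Sorted (descending): 24, 20, 18, 16, 15, 15, 9, 8, 6
The 2 values of 15 occupy positions 5–6 → each gets rank 6.
L has value 18 → rank 3.

3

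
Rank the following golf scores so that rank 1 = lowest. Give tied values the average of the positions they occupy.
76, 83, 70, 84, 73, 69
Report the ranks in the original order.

Sorted (ascending): 69, 70, 73, 76, 83, 84
No ties — each value takes its position as its rank.

4, 5, 2, 6, 3, 1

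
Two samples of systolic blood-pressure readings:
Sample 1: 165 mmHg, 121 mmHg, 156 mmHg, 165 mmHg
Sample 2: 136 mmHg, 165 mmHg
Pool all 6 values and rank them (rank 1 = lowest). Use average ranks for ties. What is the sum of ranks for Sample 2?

7

Sorted (ascending): 121, 136, 156, 165, 165, 165
The 3 values of 165 occupy positions 4–6 → average rank 5.
Sample 2 values → pooled ranks: 136→2, 165→5
Rank sum = 2 + 5 = 7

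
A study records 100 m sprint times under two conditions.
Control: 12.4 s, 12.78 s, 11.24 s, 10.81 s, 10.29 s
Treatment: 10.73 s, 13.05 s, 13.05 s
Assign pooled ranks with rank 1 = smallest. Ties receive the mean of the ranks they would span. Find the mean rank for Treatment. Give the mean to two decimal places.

Sorted (ascending): 10.29, 10.73, 10.81, 11.24, 12.4, 12.78, 13.05, 13.05
The 2 values of 13.05 occupy positions 7–8 → average rank (7+8)/2 = 7.5.
Treatment values → pooled ranks: 10.73→2, 13.05→7.5, 13.05→7.5
Mean rank = (2 + 7.5 + 7.5) / 3 = 5.67

5.67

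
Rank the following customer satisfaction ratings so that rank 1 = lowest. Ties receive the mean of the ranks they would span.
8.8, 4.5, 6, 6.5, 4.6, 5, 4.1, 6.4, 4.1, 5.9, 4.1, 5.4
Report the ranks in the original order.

12, 4, 9, 11, 5, 6, 2, 10, 2, 8, 2, 7

Sorted (ascending): 4.1, 4.1, 4.1, 4.5, 4.6, 5, 5.4, 5.9, 6, 6.4, 6.5, 8.8
The 3 values of 4.1 occupy positions 1–3 → average rank 2.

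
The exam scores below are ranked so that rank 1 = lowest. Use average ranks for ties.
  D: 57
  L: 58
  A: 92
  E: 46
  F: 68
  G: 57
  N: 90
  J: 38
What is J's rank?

1

Sorted (ascending): 38, 46, 57, 57, 58, 68, 90, 92
The 2 values of 57 occupy positions 3–4 → average rank (3+4)/2 = 3.5.
J has value 38 → rank 1.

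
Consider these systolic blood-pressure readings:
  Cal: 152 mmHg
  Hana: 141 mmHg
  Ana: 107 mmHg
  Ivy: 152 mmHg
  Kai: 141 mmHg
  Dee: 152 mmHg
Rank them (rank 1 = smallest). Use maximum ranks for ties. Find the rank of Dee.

6

Sorted (ascending): 107, 141, 141, 152, 152, 152
The 2 values of 141 occupy positions 2–3 → each gets rank 3.
The 3 values of 152 occupy positions 4–6 → each gets rank 6.
Dee has value 152 mmHg → rank 6.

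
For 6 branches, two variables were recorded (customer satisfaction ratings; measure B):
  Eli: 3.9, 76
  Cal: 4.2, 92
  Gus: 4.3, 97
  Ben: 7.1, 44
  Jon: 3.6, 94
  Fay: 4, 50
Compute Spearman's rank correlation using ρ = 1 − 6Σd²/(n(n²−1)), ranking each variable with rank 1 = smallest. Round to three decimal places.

-0.257

Ranks of variable 1: 2, 4, 5, 6, 1, 3
Ranks of variable 2: 3, 4, 6, 1, 5, 2
d = r₁ − r₂: -1, 0, -1, 5, -4, 1
d²: 1, 0, 1, 25, 16, 1; Σd² = 44
ρ = 1 − 6·44/(6·35) = 1 − 264/210 = -0.257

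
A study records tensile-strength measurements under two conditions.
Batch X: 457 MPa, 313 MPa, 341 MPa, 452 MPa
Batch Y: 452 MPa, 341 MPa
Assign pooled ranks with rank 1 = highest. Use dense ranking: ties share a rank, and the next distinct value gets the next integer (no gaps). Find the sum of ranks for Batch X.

10

Sorted (descending): 457, 452, 452, 341, 341, 313
The 2 values of 452 share dense rank 2.
The 2 values of 341 share dense rank 3.
Remaining distinct values take the next consecutive integers.
Batch X values → pooled ranks: 457→1, 313→4, 341→3, 452→2
Rank sum = 1 + 4 + 3 + 2 = 10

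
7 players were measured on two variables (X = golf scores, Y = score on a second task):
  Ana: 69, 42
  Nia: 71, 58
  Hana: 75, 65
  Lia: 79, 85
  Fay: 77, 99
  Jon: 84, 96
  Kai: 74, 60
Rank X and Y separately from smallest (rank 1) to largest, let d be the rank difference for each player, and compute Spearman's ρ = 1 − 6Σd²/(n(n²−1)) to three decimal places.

Ranks of variable 1: 1, 2, 4, 6, 5, 7, 3
Ranks of variable 2: 1, 2, 4, 5, 7, 6, 3
d = r₁ − r₂: 0, 0, 0, 1, -2, 1, 0
d²: 0, 0, 0, 1, 4, 1, 0; Σd² = 6
ρ = 1 − 6·6/(7·48) = 1 − 36/336 = 0.893

0.893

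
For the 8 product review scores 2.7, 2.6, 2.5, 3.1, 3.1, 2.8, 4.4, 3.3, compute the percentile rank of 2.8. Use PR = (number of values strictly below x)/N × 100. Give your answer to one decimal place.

N = 8.
Strictly below 2.8: 3. Equal to 2.8: 1.
PR = 3/8 × 100 = 37.5

37.5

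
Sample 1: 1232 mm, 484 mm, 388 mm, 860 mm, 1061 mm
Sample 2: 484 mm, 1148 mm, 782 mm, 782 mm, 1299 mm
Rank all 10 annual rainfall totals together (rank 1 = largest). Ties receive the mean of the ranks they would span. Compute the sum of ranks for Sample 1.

Sorted (descending): 1299, 1232, 1148, 1061, 860, 782, 782, 484, 484, 388
The 2 values of 782 occupy positions 6–7 → average rank (6+7)/2 = 6.5.
The 2 values of 484 occupy positions 8–9 → average rank (8+9)/2 = 8.5.
Sample 1 values → pooled ranks: 1232→2, 484→8.5, 388→10, 860→5, 1061→4
Rank sum = 2 + 8.5 + 10 + 5 + 4 = 29.5

29.5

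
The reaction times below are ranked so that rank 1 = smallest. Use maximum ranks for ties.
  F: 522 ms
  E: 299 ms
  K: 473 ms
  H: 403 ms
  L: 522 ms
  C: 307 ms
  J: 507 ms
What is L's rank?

Sorted (ascending): 299, 307, 403, 473, 507, 522, 522
The 2 values of 522 occupy positions 6–7 → each gets rank 7.
L has value 522 ms → rank 7.

7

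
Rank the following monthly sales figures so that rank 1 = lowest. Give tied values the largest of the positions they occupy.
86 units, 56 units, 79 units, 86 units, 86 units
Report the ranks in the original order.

Sorted (ascending): 56, 79, 86, 86, 86
The 3 values of 86 occupy positions 3–5 → each gets rank 5.

5, 1, 2, 5, 5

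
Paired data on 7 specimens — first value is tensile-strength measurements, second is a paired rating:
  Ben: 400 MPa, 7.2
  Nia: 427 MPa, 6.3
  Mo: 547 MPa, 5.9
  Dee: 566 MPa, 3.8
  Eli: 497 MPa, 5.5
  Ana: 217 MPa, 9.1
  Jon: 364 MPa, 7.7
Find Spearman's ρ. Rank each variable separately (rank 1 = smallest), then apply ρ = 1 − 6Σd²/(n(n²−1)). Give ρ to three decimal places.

Ranks of variable 1: 3, 4, 6, 7, 5, 1, 2
Ranks of variable 2: 5, 4, 3, 1, 2, 7, 6
d = r₁ − r₂: -2, 0, 3, 6, 3, -6, -4
d²: 4, 0, 9, 36, 9, 36, 16; Σd² = 110
ρ = 1 − 6·110/(7·48) = 1 − 660/336 = -0.964

-0.964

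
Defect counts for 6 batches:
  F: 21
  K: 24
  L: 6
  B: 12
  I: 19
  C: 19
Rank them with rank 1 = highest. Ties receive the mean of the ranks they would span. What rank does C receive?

Sorted (descending): 24, 21, 19, 19, 12, 6
The 2 values of 19 occupy positions 3–4 → average rank (3+4)/2 = 3.5.
C has value 19 → rank 3.5.

3.5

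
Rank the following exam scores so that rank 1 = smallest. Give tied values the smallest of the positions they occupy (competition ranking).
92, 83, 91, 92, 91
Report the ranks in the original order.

Sorted (ascending): 83, 91, 91, 92, 92
The 2 values of 91 occupy positions 2–3 → each gets rank 2.
The 2 values of 92 occupy positions 4–5 → each gets rank 4.

4, 1, 2, 4, 2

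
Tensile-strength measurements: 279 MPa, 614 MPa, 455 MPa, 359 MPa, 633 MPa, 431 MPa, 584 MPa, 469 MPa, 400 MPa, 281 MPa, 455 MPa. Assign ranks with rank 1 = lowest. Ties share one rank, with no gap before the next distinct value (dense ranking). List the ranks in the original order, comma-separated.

Sorted (ascending): 279, 281, 359, 400, 431, 455, 455, 469, 584, 614, 633
The 2 values of 455 share dense rank 6.
Remaining distinct values take the next consecutive integers.

1, 9, 6, 3, 10, 5, 8, 7, 4, 2, 6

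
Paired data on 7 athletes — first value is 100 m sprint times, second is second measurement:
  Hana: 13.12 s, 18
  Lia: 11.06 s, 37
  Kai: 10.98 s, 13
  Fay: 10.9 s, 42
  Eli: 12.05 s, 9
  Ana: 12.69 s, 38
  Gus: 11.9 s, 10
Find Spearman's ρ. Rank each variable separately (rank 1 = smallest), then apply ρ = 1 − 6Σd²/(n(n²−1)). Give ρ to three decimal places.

-0.250

Ranks of variable 1: 7, 3, 2, 1, 5, 6, 4
Ranks of variable 2: 4, 5, 3, 7, 1, 6, 2
d = r₁ − r₂: 3, -2, -1, -6, 4, 0, 2
d²: 9, 4, 1, 36, 16, 0, 4; Σd² = 70
ρ = 1 − 6·70/(7·48) = 1 − 420/336 = -0.250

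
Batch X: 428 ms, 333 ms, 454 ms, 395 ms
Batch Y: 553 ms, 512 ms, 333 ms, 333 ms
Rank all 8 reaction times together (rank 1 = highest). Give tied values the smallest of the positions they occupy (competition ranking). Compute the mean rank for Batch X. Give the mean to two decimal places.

4.50

Sorted (descending): 553, 512, 454, 428, 395, 333, 333, 333
The 3 values of 333 occupy positions 6–8 → each gets rank 6.
Batch X values → pooled ranks: 428→4, 333→6, 454→3, 395→5
Mean rank = (4 + 6 + 3 + 5) / 4 = 4.50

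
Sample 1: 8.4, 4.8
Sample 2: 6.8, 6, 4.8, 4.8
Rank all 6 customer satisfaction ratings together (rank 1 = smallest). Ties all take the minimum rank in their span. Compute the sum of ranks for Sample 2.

Sorted (ascending): 4.8, 4.8, 4.8, 6, 6.8, 8.4
The 3 values of 4.8 occupy positions 1–3 → each gets rank 1.
Sample 2 values → pooled ranks: 6.8→5, 6→4, 4.8→1, 4.8→1
Rank sum = 5 + 4 + 1 + 1 = 11

11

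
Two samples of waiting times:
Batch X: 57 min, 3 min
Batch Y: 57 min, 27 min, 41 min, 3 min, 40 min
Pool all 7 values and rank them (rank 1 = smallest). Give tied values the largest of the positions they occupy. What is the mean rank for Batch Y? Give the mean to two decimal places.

4.20

Sorted (ascending): 3, 3, 27, 40, 41, 57, 57
The 2 values of 3 occupy positions 1–2 → each gets rank 2.
The 2 values of 57 occupy positions 6–7 → each gets rank 7.
Batch Y values → pooled ranks: 57→7, 27→3, 41→5, 3→2, 40→4
Mean rank = (7 + 3 + 5 + 2 + 4) / 5 = 4.20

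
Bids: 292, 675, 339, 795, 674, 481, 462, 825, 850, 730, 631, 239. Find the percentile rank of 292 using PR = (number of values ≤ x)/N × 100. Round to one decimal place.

N = 12.
Strictly below 292: 1. Equal to 292: 1.
PR = 2/12 × 100 = 16.7

16.7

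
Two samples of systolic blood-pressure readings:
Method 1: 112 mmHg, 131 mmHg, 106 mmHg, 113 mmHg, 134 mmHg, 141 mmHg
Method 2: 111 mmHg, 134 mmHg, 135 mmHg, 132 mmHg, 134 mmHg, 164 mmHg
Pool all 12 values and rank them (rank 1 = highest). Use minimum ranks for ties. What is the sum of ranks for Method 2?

Sorted (descending): 164, 141, 135, 134, 134, 134, 132, 131, 113, 112, 111, 106
The 3 values of 134 occupy positions 4–6 → each gets rank 4.
Method 2 values → pooled ranks: 111→11, 134→4, 135→3, 132→7, 134→4, 164→1
Rank sum = 11 + 4 + 3 + 7 + 4 + 1 = 30

30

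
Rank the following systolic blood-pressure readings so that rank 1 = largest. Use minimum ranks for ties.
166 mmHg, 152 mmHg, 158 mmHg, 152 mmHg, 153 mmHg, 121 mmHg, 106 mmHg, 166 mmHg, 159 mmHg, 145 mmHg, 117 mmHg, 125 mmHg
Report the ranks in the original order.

Sorted (descending): 166, 166, 159, 158, 153, 152, 152, 145, 125, 121, 117, 106
The 2 values of 166 occupy positions 1–2 → each gets rank 1.
The 2 values of 152 occupy positions 6–7 → each gets rank 6.

1, 6, 4, 6, 5, 10, 12, 1, 3, 8, 11, 9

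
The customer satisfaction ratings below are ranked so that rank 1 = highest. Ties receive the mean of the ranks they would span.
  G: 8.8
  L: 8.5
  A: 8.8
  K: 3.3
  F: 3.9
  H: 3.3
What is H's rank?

5.5

Sorted (descending): 8.8, 8.8, 8.5, 3.9, 3.3, 3.3
The 2 values of 8.8 occupy positions 1–2 → average rank (1+2)/2 = 1.5.
The 2 values of 3.3 occupy positions 5–6 → average rank (5+6)/2 = 5.5.
H has value 3.3 → rank 5.5.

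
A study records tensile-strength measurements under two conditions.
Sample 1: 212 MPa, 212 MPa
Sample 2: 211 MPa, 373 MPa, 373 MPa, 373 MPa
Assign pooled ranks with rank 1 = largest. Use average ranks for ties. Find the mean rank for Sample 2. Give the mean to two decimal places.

Sorted (descending): 373, 373, 373, 212, 212, 211
The 3 values of 373 occupy positions 1–3 → average rank 2.
The 2 values of 212 occupy positions 4–5 → average rank (4+5)/2 = 4.5.
Sample 2 values → pooled ranks: 211→6, 373→2, 373→2, 373→2
Mean rank = (6 + 2 + 2 + 2) / 4 = 3.00

3.00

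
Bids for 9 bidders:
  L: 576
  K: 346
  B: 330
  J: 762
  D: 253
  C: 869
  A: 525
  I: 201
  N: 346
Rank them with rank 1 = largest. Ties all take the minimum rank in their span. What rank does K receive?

Sorted (descending): 869, 762, 576, 525, 346, 346, 330, 253, 201
The 2 values of 346 occupy positions 5–6 → each gets rank 5.
K has value 346 → rank 5.

5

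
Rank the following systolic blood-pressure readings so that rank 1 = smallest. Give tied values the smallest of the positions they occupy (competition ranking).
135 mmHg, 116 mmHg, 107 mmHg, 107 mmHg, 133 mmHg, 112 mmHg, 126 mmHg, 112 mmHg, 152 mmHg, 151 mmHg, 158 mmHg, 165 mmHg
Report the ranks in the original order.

8, 5, 1, 1, 7, 3, 6, 3, 10, 9, 11, 12

Sorted (ascending): 107, 107, 112, 112, 116, 126, 133, 135, 151, 152, 158, 165
The 2 values of 107 occupy positions 1–2 → each gets rank 1.
The 2 values of 112 occupy positions 3–4 → each gets rank 3.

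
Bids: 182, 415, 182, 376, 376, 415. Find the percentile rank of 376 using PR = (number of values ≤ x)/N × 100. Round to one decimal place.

N = 6.
Strictly below 376: 2. Equal to 376: 2.
PR = 4/6 × 100 = 66.7

66.7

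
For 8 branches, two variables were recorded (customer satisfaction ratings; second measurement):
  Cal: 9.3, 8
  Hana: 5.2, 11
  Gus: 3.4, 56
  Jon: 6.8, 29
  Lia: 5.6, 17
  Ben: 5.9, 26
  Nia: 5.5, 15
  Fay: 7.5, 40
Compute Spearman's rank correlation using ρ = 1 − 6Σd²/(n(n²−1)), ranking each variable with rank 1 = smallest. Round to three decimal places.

Ranks of variable 1: 8, 2, 1, 6, 4, 5, 3, 7
Ranks of variable 2: 1, 2, 8, 6, 4, 5, 3, 7
d = r₁ − r₂: 7, 0, -7, 0, 0, 0, 0, 0
d²: 49, 0, 49, 0, 0, 0, 0, 0; Σd² = 98
ρ = 1 − 6·98/(8·63) = 1 − 588/504 = -0.167

-0.167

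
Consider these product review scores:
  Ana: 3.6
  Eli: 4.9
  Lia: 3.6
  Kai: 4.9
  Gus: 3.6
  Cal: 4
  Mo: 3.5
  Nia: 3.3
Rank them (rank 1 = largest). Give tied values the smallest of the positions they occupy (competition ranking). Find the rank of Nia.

8

Sorted (descending): 4.9, 4.9, 4, 3.6, 3.6, 3.6, 3.5, 3.3
The 2 values of 4.9 occupy positions 1–2 → each gets rank 1.
The 3 values of 3.6 occupy positions 4–6 → each gets rank 4.
Nia has value 3.3 → rank 8.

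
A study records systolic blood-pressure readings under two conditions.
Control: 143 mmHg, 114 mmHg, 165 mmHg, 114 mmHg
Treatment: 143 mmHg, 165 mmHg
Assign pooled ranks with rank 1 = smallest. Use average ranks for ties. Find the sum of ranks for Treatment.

Sorted (ascending): 114, 114, 143, 143, 165, 165
The 2 values of 114 occupy positions 1–2 → average rank (1+2)/2 = 1.5.
The 2 values of 143 occupy positions 3–4 → average rank (3+4)/2 = 3.5.
The 2 values of 165 occupy positions 5–6 → average rank (5+6)/2 = 5.5.
Treatment values → pooled ranks: 143→3.5, 165→5.5
Rank sum = 3.5 + 5.5 = 9

9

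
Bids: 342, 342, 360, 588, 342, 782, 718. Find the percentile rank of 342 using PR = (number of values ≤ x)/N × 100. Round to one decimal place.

42.9

N = 7.
Strictly below 342: 0. Equal to 342: 3.
PR = 3/7 × 100 = 42.9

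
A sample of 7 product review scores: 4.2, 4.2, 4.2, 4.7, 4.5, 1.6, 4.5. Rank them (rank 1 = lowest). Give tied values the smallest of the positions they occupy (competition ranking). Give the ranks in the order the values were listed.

2, 2, 2, 7, 5, 1, 5

Sorted (ascending): 1.6, 4.2, 4.2, 4.2, 4.5, 4.5, 4.7
The 3 values of 4.2 occupy positions 2–4 → each gets rank 2.
The 2 values of 4.5 occupy positions 5–6 → each gets rank 5.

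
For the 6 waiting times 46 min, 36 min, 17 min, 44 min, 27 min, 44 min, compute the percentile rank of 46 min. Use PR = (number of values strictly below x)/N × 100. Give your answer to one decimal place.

83.3

N = 6.
Strictly below 46: 5. Equal to 46: 1.
PR = 5/6 × 100 = 83.3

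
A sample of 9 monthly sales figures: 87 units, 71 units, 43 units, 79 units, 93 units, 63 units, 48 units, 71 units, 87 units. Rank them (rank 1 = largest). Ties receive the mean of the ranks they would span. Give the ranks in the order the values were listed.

2.5, 5.5, 9, 4, 1, 7, 8, 5.5, 2.5

Sorted (descending): 93, 87, 87, 79, 71, 71, 63, 48, 43
The 2 values of 87 occupy positions 2–3 → average rank (2+3)/2 = 2.5.
The 2 values of 71 occupy positions 5–6 → average rank (5+6)/2 = 5.5.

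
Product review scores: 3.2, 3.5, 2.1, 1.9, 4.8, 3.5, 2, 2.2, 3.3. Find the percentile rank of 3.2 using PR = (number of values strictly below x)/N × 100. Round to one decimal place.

N = 9.
Strictly below 3.2: 4. Equal to 3.2: 1.
PR = 4/9 × 100 = 44.4

44.4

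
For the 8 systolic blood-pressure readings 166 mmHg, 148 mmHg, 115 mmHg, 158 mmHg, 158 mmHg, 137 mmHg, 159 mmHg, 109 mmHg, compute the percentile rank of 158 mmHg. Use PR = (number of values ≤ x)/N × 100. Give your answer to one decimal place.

N = 8.
Strictly below 158: 4. Equal to 158: 2.
PR = 6/8 × 100 = 75.0

75.0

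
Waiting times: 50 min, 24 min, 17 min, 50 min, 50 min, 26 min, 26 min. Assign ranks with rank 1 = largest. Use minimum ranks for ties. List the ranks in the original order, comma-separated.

Sorted (descending): 50, 50, 50, 26, 26, 24, 17
The 3 values of 50 occupy positions 1–3 → each gets rank 1.
The 2 values of 26 occupy positions 4–5 → each gets rank 4.

1, 6, 7, 1, 1, 4, 4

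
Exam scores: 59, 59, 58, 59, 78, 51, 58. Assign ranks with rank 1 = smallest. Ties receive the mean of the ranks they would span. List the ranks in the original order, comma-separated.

Sorted (ascending): 51, 58, 58, 59, 59, 59, 78
The 2 values of 58 occupy positions 2–3 → average rank (2+3)/2 = 2.5.
The 3 values of 59 occupy positions 4–6 → average rank 5.

5, 5, 2.5, 5, 7, 1, 2.5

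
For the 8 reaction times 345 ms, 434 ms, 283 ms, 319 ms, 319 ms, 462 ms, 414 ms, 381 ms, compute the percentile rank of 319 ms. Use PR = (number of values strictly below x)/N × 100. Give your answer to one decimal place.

N = 8.
Strictly below 319: 1. Equal to 319: 2.
PR = 1/8 × 100 = 12.5

12.5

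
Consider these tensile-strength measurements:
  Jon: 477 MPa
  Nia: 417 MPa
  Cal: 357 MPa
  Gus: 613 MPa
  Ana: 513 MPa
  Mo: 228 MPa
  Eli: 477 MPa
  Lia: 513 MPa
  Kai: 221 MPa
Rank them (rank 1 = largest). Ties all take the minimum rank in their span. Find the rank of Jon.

4

Sorted (descending): 613, 513, 513, 477, 477, 417, 357, 228, 221
The 2 values of 513 occupy positions 2–3 → each gets rank 2.
The 2 values of 477 occupy positions 4–5 → each gets rank 4.
Jon has value 477 MPa → rank 4.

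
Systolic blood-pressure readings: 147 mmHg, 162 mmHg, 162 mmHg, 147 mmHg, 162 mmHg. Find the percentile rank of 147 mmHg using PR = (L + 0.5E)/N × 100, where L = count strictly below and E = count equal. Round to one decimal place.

20.0

N = 5.
Strictly below 147: 0. Equal to 147: 2.
PR = (0 + 0.5·2)/5 × 100 = 20.0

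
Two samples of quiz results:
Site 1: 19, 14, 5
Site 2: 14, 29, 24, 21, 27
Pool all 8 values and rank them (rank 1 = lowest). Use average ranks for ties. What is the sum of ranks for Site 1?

7.5

Sorted (ascending): 5, 14, 14, 19, 21, 24, 27, 29
The 2 values of 14 occupy positions 2–3 → average rank (2+3)/2 = 2.5.
Site 1 values → pooled ranks: 19→4, 14→2.5, 5→1
Rank sum = 4 + 2.5 + 1 = 7.5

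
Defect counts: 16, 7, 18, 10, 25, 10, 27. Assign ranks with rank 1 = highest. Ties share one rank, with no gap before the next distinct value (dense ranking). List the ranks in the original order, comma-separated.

4, 6, 3, 5, 2, 5, 1

Sorted (descending): 27, 25, 18, 16, 10, 10, 7
The 2 values of 10 share dense rank 5.
Remaining distinct values take the next consecutive integers.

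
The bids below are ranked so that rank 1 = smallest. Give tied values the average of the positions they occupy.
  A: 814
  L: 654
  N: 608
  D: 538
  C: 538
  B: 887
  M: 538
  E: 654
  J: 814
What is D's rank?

2

Sorted (ascending): 538, 538, 538, 608, 654, 654, 814, 814, 887
The 3 values of 538 occupy positions 1–3 → average rank 2.
The 2 values of 654 occupy positions 5–6 → average rank (5+6)/2 = 5.5.
The 2 values of 814 occupy positions 7–8 → average rank (7+8)/2 = 7.5.
D has value 538 → rank 2.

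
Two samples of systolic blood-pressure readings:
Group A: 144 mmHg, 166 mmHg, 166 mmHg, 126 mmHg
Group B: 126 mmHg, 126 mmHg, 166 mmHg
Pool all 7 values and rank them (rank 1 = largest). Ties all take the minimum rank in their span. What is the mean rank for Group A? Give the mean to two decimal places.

Sorted (descending): 166, 166, 166, 144, 126, 126, 126
The 3 values of 166 occupy positions 1–3 → each gets rank 1.
The 3 values of 126 occupy positions 5–7 → each gets rank 5.
Group A values → pooled ranks: 144→4, 166→1, 166→1, 126→5
Mean rank = (4 + 1 + 1 + 5) / 4 = 2.75

2.75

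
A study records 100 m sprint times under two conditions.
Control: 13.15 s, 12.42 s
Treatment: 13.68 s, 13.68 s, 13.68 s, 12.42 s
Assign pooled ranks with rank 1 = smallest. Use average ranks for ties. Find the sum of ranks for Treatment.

Sorted (ascending): 12.42, 12.42, 13.15, 13.68, 13.68, 13.68
The 2 values of 12.42 occupy positions 1–2 → average rank (1+2)/2 = 1.5.
The 3 values of 13.68 occupy positions 4–6 → average rank 5.
Treatment values → pooled ranks: 13.68→5, 13.68→5, 13.68→5, 12.42→1.5
Rank sum = 5 + 5 + 5 + 1.5 = 16.5

16.5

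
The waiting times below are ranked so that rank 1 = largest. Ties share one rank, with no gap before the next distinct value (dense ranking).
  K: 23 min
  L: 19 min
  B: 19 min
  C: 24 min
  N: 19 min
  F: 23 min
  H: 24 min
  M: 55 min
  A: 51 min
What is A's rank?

Sorted (descending): 55, 51, 24, 24, 23, 23, 19, 19, 19
The 2 values of 24 share dense rank 3.
The 2 values of 23 share dense rank 4.
The 3 values of 19 share dense rank 5.
Remaining distinct values take the next consecutive integers.
A has value 51 min → rank 2.

2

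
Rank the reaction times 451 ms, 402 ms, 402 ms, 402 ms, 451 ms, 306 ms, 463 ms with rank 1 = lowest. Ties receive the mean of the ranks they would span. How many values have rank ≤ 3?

Sorted (ascending): 306, 402, 402, 402, 451, 451, 463
The 3 values of 402 occupy positions 2–4 → average rank 3.
The 2 values of 451 occupy positions 5–6 → average rank (5+6)/2 = 5.5.
Ranks ≤ 3: {1, 3, 3, 3} → 4 values.

4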